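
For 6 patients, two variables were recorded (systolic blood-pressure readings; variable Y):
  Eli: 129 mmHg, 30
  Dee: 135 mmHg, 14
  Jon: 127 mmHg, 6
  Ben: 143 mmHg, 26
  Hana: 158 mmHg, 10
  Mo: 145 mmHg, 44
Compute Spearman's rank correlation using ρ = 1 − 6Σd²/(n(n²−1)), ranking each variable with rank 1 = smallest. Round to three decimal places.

Ranks of variable 1: 2, 3, 1, 4, 6, 5
Ranks of variable 2: 5, 3, 1, 4, 2, 6
d = r₁ − r₂: -3, 0, 0, 0, 4, -1
d²: 9, 0, 0, 0, 16, 1; Σd² = 26
ρ = 1 − 6·26/(6·35) = 1 − 156/210 = 0.257

0.257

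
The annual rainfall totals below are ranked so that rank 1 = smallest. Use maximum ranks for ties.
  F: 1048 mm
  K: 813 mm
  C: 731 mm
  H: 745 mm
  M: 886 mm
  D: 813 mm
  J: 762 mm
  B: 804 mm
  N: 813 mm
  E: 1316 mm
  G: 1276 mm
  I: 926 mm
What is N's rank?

7

Sorted (ascending): 731, 745, 762, 804, 813, 813, 813, 886, 926, 1048, 1276, 1316
The 3 values of 813 occupy positions 5–7 → each gets rank 7.
N has value 813 mm → rank 7.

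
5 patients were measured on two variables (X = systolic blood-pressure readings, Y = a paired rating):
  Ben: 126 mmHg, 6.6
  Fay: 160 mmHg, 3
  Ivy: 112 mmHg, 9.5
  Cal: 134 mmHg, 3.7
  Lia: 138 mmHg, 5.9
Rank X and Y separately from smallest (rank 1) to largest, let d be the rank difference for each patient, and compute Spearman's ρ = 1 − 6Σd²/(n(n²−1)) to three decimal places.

Ranks of variable 1: 2, 5, 1, 3, 4
Ranks of variable 2: 4, 1, 5, 2, 3
d = r₁ − r₂: -2, 4, -4, 1, 1
d²: 4, 16, 16, 1, 1; Σd² = 38
ρ = 1 − 6·38/(5·24) = 1 − 228/120 = -0.900

-0.900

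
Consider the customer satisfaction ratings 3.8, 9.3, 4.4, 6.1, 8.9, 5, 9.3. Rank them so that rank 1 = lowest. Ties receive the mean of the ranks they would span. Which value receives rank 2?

Sorted (ascending): 3.8, 4.4, 5, 6.1, 8.9, 9.3, 9.3
The 2 values of 9.3 occupy positions 6–7 → average rank (6+7)/2 = 6.5.
Rank 2 → value 4.4.

4.4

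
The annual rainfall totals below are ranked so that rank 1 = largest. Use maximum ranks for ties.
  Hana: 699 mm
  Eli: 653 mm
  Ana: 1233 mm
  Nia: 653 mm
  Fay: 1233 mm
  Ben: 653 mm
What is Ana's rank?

2

Sorted (descending): 1233, 1233, 699, 653, 653, 653
The 2 values of 1233 occupy positions 1–2 → each gets rank 2.
The 3 values of 653 occupy positions 4–6 → each gets rank 6.
Ana has value 1233 mm → rank 2.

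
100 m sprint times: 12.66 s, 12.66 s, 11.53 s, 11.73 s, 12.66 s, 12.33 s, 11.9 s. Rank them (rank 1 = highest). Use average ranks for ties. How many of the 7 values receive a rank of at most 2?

3

Sorted (descending): 12.66, 12.66, 12.66, 12.33, 11.9, 11.73, 11.53
The 3 values of 12.66 occupy positions 1–3 → average rank 2.
Ranks ≤ 2: {2, 2, 2} → 3 values.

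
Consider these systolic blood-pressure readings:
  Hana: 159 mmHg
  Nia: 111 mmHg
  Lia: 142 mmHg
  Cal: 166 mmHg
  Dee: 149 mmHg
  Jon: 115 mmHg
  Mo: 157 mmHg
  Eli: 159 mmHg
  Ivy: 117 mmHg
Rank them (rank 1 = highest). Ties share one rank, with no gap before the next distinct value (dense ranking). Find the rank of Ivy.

6

Sorted (descending): 166, 159, 159, 157, 149, 142, 117, 115, 111
The 2 values of 159 share dense rank 2.
Remaining distinct values take the next consecutive integers.
Ivy has value 117 mmHg → rank 6.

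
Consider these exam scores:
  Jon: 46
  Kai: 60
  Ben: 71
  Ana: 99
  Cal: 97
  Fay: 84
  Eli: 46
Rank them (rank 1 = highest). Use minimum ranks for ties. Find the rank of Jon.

Sorted (descending): 99, 97, 84, 71, 60, 46, 46
The 2 values of 46 occupy positions 6–7 → each gets rank 6.
Jon has value 46 → rank 6.

6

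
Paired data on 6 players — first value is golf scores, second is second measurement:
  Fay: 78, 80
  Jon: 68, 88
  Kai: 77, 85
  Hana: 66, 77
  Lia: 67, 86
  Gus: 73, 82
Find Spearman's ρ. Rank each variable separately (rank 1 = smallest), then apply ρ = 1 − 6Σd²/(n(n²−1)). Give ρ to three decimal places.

-0.029

Ranks of variable 1: 6, 3, 5, 1, 2, 4
Ranks of variable 2: 2, 6, 4, 1, 5, 3
d = r₁ − r₂: 4, -3, 1, 0, -3, 1
d²: 16, 9, 1, 0, 9, 1; Σd² = 36
ρ = 1 − 6·36/(6·35) = 1 − 216/210 = -0.029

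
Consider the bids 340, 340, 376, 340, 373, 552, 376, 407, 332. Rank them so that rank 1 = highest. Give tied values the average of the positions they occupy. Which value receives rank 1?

552

Sorted (descending): 552, 407, 376, 376, 373, 340, 340, 340, 332
The 2 values of 376 occupy positions 3–4 → average rank (3+4)/2 = 3.5.
The 3 values of 340 occupy positions 6–8 → average rank 7.
Rank 1 → value 552.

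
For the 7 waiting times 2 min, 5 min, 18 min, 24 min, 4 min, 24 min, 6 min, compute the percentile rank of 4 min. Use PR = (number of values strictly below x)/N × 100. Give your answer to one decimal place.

N = 7.
Strictly below 4: 1. Equal to 4: 1.
PR = 1/7 × 100 = 14.3

14.3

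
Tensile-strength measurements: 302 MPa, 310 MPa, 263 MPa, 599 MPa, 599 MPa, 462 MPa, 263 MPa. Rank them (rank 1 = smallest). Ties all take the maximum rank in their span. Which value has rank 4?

310

Sorted (ascending): 263, 263, 302, 310, 462, 599, 599
The 2 values of 263 occupy positions 1–2 → each gets rank 2.
The 2 values of 599 occupy positions 6–7 → each gets rank 7.
Rank 4 → value 310.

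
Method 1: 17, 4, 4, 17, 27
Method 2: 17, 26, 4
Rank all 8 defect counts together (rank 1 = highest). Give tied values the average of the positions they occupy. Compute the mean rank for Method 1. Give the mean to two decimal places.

4.60

Sorted (descending): 27, 26, 17, 17, 17, 4, 4, 4
The 3 values of 17 occupy positions 3–5 → average rank 4.
The 3 values of 4 occupy positions 6–8 → average rank 7.
Method 1 values → pooled ranks: 17→4, 4→7, 4→7, 17→4, 27→1
Mean rank = (4 + 7 + 7 + 4 + 1) / 5 = 4.60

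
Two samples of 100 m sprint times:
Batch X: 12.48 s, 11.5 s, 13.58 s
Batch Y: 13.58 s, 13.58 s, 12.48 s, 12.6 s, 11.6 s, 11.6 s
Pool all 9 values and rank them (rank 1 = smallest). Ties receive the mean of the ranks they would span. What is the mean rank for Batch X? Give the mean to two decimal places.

4.50

Sorted (ascending): 11.5, 11.6, 11.6, 12.48, 12.48, 12.6, 13.58, 13.58, 13.58
The 2 values of 11.6 occupy positions 2–3 → average rank (2+3)/2 = 2.5.
The 2 values of 12.48 occupy positions 4–5 → average rank (4+5)/2 = 4.5.
The 3 values of 13.58 occupy positions 7–9 → average rank 8.
Batch X values → pooled ranks: 12.48→4.5, 11.5→1, 13.58→8
Mean rank = (4.5 + 1 + 8) / 3 = 4.50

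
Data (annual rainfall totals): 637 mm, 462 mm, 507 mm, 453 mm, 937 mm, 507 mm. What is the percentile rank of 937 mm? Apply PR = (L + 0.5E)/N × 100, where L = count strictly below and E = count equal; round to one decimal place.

N = 6.
Strictly below 937: 5. Equal to 937: 1.
PR = (5 + 0.5·1)/6 × 100 = 91.7

91.7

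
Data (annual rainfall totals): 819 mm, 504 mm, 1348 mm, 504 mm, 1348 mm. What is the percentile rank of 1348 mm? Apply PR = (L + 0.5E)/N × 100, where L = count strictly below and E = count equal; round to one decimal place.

N = 5.
Strictly below 1348: 3. Equal to 1348: 2.
PR = (3 + 0.5·2)/5 × 100 = 80.0

80.0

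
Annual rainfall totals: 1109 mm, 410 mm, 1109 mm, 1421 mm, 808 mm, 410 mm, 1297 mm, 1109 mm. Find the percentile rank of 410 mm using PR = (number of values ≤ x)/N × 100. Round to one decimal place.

25.0

N = 8.
Strictly below 410: 0. Equal to 410: 2.
PR = 2/8 × 100 = 25.0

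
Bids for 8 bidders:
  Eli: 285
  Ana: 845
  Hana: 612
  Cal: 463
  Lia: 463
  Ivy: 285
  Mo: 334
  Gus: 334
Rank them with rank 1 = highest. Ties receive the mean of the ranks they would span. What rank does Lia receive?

3.5

Sorted (descending): 845, 612, 463, 463, 334, 334, 285, 285
The 2 values of 463 occupy positions 3–4 → average rank (3+4)/2 = 3.5.
The 2 values of 334 occupy positions 5–6 → average rank (5+6)/2 = 5.5.
The 2 values of 285 occupy positions 7–8 → average rank (7+8)/2 = 7.5.
Lia has value 463 → rank 3.5.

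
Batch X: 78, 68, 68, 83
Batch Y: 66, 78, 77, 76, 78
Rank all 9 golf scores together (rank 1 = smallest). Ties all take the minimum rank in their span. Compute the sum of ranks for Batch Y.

Sorted (ascending): 66, 68, 68, 76, 77, 78, 78, 78, 83
The 2 values of 68 occupy positions 2–3 → each gets rank 2.
The 3 values of 78 occupy positions 6–8 → each gets rank 6.
Batch Y values → pooled ranks: 66→1, 78→6, 77→5, 76→4, 78→6
Rank sum = 1 + 6 + 5 + 4 + 6 = 22

22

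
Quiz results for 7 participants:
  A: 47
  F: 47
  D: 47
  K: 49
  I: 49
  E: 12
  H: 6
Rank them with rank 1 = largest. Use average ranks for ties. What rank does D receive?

4

Sorted (descending): 49, 49, 47, 47, 47, 12, 6
The 2 values of 49 occupy positions 1–2 → average rank (1+2)/2 = 1.5.
The 3 values of 47 occupy positions 3–5 → average rank 4.
D has value 47 → rank 4.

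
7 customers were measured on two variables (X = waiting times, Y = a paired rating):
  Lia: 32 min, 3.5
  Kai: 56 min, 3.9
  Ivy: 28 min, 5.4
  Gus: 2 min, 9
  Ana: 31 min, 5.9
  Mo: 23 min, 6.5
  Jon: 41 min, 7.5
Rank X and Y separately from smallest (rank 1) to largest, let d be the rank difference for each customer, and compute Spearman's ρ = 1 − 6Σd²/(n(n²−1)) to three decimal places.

Ranks of variable 1: 5, 7, 3, 1, 4, 2, 6
Ranks of variable 2: 1, 2, 3, 7, 4, 5, 6
d = r₁ − r₂: 4, 5, 0, -6, 0, -3, 0
d²: 16, 25, 0, 36, 0, 9, 0; Σd² = 86
ρ = 1 − 6·86/(7·48) = 1 − 516/336 = -0.536

-0.536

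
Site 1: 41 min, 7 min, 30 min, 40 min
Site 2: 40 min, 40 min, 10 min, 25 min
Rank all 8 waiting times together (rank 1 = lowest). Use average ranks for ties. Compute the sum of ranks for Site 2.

17

Sorted (ascending): 7, 10, 25, 30, 40, 40, 40, 41
The 3 values of 40 occupy positions 5–7 → average rank 6.
Site 2 values → pooled ranks: 40→6, 40→6, 10→2, 25→3
Rank sum = 6 + 6 + 2 + 3 = 17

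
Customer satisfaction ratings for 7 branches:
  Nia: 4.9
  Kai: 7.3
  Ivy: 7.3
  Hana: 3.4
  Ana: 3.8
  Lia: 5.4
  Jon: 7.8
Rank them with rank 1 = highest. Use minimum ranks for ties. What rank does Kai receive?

2

Sorted (descending): 7.8, 7.3, 7.3, 5.4, 4.9, 3.8, 3.4
The 2 values of 7.3 occupy positions 2–3 → each gets rank 2.
Kai has value 7.3 → rank 2.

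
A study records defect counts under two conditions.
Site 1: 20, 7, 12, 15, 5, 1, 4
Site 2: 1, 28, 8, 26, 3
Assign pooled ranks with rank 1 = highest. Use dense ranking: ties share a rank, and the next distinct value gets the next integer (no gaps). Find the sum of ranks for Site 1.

47

Sorted (descending): 28, 26, 20, 15, 12, 8, 7, 5, 4, 3, 1, 1
The 2 values of 1 share dense rank 11.
Remaining distinct values take the next consecutive integers.
Site 1 values → pooled ranks: 20→3, 7→7, 12→5, 15→4, 5→8, 1→11, 4→9
Rank sum = 3 + 7 + 5 + 4 + 8 + 11 + 9 = 47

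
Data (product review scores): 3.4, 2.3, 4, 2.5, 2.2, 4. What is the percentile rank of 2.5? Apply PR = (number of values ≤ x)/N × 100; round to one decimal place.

50.0

N = 6.
Strictly below 2.5: 2. Equal to 2.5: 1.
PR = 3/6 × 100 = 50.0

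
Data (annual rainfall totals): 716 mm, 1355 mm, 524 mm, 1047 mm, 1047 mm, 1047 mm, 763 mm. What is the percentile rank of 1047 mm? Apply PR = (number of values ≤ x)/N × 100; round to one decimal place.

85.7

N = 7.
Strictly below 1047: 3. Equal to 1047: 3.
PR = 6/7 × 100 = 85.7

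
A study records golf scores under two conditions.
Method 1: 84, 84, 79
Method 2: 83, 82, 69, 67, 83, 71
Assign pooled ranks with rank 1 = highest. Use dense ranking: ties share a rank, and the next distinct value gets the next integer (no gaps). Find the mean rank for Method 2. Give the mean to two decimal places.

Sorted (descending): 84, 84, 83, 83, 82, 79, 71, 69, 67
The 2 values of 84 share dense rank 1.
The 2 values of 83 share dense rank 2.
Remaining distinct values take the next consecutive integers.
Method 2 values → pooled ranks: 83→2, 82→3, 69→6, 67→7, 83→2, 71→5
Mean rank = (2 + 3 + 6 + 7 + 2 + 5) / 6 = 4.17

4.17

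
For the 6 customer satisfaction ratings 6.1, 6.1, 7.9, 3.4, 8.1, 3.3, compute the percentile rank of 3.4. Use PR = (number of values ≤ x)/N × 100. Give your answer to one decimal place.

33.3

N = 6.
Strictly below 3.4: 1. Equal to 3.4: 1.
PR = 2/6 × 100 = 33.3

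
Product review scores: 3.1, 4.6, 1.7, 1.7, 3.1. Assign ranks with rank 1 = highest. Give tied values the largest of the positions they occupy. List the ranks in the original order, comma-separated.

Sorted (descending): 4.6, 3.1, 3.1, 1.7, 1.7
The 2 values of 3.1 occupy positions 2–3 → each gets rank 3.
The 2 values of 1.7 occupy positions 4–5 → each gets rank 5.

3, 1, 5, 5, 3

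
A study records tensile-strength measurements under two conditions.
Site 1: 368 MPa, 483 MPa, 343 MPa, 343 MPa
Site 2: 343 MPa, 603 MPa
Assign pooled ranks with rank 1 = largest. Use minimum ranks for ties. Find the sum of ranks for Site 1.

13

Sorted (descending): 603, 483, 368, 343, 343, 343
The 3 values of 343 occupy positions 4–6 → each gets rank 4.
Site 1 values → pooled ranks: 368→3, 483→2, 343→4, 343→4
Rank sum = 3 + 2 + 4 + 4 = 13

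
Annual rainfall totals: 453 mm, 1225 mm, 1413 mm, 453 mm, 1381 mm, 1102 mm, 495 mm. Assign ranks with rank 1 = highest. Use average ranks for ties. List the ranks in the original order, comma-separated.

Sorted (descending): 1413, 1381, 1225, 1102, 495, 453, 453
The 2 values of 453 occupy positions 6–7 → average rank (6+7)/2 = 6.5.

6.5, 3, 1, 6.5, 2, 4, 5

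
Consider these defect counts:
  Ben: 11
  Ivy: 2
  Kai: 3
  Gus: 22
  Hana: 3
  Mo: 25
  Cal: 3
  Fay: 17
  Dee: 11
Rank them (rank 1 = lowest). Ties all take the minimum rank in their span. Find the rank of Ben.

5

Sorted (ascending): 2, 3, 3, 3, 11, 11, 17, 22, 25
The 3 values of 3 occupy positions 2–4 → each gets rank 2.
The 2 values of 11 occupy positions 5–6 → each gets rank 5.
Ben has value 11 → rank 5.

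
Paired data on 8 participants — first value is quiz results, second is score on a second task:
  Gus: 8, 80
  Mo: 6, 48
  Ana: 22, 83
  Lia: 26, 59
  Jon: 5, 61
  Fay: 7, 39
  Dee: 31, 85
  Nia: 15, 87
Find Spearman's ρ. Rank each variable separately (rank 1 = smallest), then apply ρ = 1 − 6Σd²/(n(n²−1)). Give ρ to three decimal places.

Ranks of variable 1: 4, 2, 6, 7, 1, 3, 8, 5
Ranks of variable 2: 5, 2, 6, 3, 4, 1, 7, 8
d = r₁ − r₂: -1, 0, 0, 4, -3, 2, 1, -3
d²: 1, 0, 0, 16, 9, 4, 1, 9; Σd² = 40
ρ = 1 − 6·40/(8·63) = 1 − 240/504 = 0.524

0.524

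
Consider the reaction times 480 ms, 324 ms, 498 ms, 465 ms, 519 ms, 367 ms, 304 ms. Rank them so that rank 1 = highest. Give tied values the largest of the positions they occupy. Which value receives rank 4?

465

Sorted (descending): 519, 498, 480, 465, 367, 324, 304
No ties — each value takes its position as its rank.
Rank 4 → value 465.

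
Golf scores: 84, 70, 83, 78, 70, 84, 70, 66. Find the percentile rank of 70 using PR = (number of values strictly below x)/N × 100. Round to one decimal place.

12.5

N = 8.
Strictly below 70: 1. Equal to 70: 3.
PR = 1/8 × 100 = 12.5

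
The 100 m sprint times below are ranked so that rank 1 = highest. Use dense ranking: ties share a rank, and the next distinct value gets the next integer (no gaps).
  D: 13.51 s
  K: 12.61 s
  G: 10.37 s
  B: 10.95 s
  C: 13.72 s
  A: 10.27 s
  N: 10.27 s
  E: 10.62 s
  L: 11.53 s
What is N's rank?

8

Sorted (descending): 13.72, 13.51, 12.61, 11.53, 10.95, 10.62, 10.37, 10.27, 10.27
The 2 values of 10.27 share dense rank 8.
Remaining distinct values take the next consecutive integers.
N has value 10.27 s → rank 8.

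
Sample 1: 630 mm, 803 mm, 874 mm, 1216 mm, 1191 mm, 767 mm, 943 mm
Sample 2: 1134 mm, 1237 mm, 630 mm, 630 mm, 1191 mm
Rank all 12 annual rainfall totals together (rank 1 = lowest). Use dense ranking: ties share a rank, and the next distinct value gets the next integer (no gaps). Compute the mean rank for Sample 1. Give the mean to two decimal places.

Sorted (ascending): 630, 630, 630, 767, 803, 874, 943, 1134, 1191, 1191, 1216, 1237
The 3 values of 630 share dense rank 1.
The 2 values of 1191 share dense rank 7.
Remaining distinct values take the next consecutive integers.
Sample 1 values → pooled ranks: 630→1, 803→3, 874→4, 1216→8, 1191→7, 767→2, 943→5
Mean rank = (1 + 3 + 4 + 8 + 7 + 2 + 5) / 7 = 4.29

4.29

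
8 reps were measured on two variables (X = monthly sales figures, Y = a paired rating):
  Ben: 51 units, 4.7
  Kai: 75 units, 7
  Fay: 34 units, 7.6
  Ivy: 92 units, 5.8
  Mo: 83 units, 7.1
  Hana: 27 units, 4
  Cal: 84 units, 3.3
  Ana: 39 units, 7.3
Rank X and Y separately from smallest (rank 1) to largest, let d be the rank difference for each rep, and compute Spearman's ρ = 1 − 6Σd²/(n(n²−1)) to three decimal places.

Ranks of variable 1: 4, 5, 2, 8, 6, 1, 7, 3
Ranks of variable 2: 3, 5, 8, 4, 6, 2, 1, 7
d = r₁ − r₂: 1, 0, -6, 4, 0, -1, 6, -4
d²: 1, 0, 36, 16, 0, 1, 36, 16; Σd² = 106
ρ = 1 − 6·106/(8·63) = 1 − 636/504 = -0.262

-0.262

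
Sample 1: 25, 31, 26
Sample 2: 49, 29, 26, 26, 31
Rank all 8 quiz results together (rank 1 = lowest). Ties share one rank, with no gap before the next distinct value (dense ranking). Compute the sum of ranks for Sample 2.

Sorted (ascending): 25, 26, 26, 26, 29, 31, 31, 49
The 3 values of 26 share dense rank 2.
The 2 values of 31 share dense rank 4.
Remaining distinct values take the next consecutive integers.
Sample 2 values → pooled ranks: 49→5, 29→3, 26→2, 26→2, 31→4
Rank sum = 5 + 3 + 2 + 2 + 4 = 16

16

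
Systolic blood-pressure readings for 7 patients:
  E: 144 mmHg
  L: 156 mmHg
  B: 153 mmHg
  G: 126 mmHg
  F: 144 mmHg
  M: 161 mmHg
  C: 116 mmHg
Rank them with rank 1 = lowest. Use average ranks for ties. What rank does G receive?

2

Sorted (ascending): 116, 126, 144, 144, 153, 156, 161
The 2 values of 144 occupy positions 3–4 → average rank (3+4)/2 = 3.5.
G has value 126 mmHg → rank 2.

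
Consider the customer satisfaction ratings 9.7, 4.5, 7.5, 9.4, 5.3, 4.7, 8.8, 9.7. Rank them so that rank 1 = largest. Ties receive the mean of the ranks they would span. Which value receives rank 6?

5.3

Sorted (descending): 9.7, 9.7, 9.4, 8.8, 7.5, 5.3, 4.7, 4.5
The 2 values of 9.7 occupy positions 1–2 → average rank (1+2)/2 = 1.5.
Rank 6 → value 5.3.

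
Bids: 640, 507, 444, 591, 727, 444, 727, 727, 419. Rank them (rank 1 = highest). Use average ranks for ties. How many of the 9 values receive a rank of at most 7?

6

Sorted (descending): 727, 727, 727, 640, 591, 507, 444, 444, 419
The 3 values of 727 occupy positions 1–3 → average rank 2.
The 2 values of 444 occupy positions 7–8 → average rank (7+8)/2 = 7.5.
Ranks ≤ 7: {2, 2, 2, 4, 5, 6} → 6 values.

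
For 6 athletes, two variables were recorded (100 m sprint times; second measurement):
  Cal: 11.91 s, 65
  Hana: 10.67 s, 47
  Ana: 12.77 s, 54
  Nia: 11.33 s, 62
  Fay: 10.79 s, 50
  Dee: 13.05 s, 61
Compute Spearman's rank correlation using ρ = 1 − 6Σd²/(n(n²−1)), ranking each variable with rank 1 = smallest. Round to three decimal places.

Ranks of variable 1: 4, 1, 5, 3, 2, 6
Ranks of variable 2: 6, 1, 3, 5, 2, 4
d = r₁ − r₂: -2, 0, 2, -2, 0, 2
d²: 4, 0, 4, 4, 0, 4; Σd² = 16
ρ = 1 − 6·16/(6·35) = 1 − 96/210 = 0.543

0.543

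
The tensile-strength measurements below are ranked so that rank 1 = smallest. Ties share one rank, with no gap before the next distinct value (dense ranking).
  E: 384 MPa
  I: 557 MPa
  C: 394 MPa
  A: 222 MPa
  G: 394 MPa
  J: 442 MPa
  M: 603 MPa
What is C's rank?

Sorted (ascending): 222, 384, 394, 394, 442, 557, 603
The 2 values of 394 share dense rank 3.
Remaining distinct values take the next consecutive integers.
C has value 394 MPa → rank 3.

3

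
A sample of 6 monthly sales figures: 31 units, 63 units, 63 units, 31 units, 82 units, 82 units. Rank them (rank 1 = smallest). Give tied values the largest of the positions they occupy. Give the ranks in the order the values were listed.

2, 4, 4, 2, 6, 6

Sorted (ascending): 31, 31, 63, 63, 82, 82
The 2 values of 31 occupy positions 1–2 → each gets rank 2.
The 2 values of 63 occupy positions 3–4 → each gets rank 4.
The 2 values of 82 occupy positions 5–6 → each gets rank 6.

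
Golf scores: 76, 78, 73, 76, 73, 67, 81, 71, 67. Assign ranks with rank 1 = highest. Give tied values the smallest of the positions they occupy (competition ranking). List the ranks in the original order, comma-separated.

3, 2, 5, 3, 5, 8, 1, 7, 8

Sorted (descending): 81, 78, 76, 76, 73, 73, 71, 67, 67
The 2 values of 76 occupy positions 3–4 → each gets rank 3.
The 2 values of 73 occupy positions 5–6 → each gets rank 5.
The 2 values of 67 occupy positions 8–9 → each gets rank 8.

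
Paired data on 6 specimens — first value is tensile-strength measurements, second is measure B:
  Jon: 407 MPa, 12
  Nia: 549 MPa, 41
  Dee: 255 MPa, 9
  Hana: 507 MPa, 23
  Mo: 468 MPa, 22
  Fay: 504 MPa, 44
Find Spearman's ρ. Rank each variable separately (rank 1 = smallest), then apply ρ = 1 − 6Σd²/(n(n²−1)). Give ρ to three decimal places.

0.829

Ranks of variable 1: 2, 6, 1, 5, 3, 4
Ranks of variable 2: 2, 5, 1, 4, 3, 6
d = r₁ − r₂: 0, 1, 0, 1, 0, -2
d²: 0, 1, 0, 1, 0, 4; Σd² = 6
ρ = 1 − 6·6/(6·35) = 1 − 36/210 = 0.829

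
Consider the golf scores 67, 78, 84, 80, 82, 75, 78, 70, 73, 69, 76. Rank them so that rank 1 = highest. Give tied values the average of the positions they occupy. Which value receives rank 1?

84

Sorted (descending): 84, 82, 80, 78, 78, 76, 75, 73, 70, 69, 67
The 2 values of 78 occupy positions 4–5 → average rank (4+5)/2 = 4.5.
Rank 1 → value 84.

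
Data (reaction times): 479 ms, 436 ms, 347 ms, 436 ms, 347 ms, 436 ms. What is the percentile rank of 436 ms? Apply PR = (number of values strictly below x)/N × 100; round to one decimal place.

N = 6.
Strictly below 436: 2. Equal to 436: 3.
PR = 2/6 × 100 = 33.3

33.3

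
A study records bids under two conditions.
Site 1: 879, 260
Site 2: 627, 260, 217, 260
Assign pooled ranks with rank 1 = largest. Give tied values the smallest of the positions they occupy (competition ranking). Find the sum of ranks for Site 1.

4

Sorted (descending): 879, 627, 260, 260, 260, 217
The 3 values of 260 occupy positions 3–5 → each gets rank 3.
Site 1 values → pooled ranks: 879→1, 260→3
Rank sum = 1 + 3 = 4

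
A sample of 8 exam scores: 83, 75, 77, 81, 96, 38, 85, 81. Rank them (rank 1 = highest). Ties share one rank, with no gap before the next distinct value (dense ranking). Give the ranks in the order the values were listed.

Sorted (descending): 96, 85, 83, 81, 81, 77, 75, 38
The 2 values of 81 share dense rank 4.
Remaining distinct values take the next consecutive integers.

3, 6, 5, 4, 1, 7, 2, 4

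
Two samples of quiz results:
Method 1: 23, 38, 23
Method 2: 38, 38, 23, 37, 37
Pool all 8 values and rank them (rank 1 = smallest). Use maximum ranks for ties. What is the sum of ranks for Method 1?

14

Sorted (ascending): 23, 23, 23, 37, 37, 38, 38, 38
The 3 values of 23 occupy positions 1–3 → each gets rank 3.
The 2 values of 37 occupy positions 4–5 → each gets rank 5.
The 3 values of 38 occupy positions 6–8 → each gets rank 8.
Method 1 values → pooled ranks: 23→3, 38→8, 23→3
Rank sum = 3 + 8 + 3 = 14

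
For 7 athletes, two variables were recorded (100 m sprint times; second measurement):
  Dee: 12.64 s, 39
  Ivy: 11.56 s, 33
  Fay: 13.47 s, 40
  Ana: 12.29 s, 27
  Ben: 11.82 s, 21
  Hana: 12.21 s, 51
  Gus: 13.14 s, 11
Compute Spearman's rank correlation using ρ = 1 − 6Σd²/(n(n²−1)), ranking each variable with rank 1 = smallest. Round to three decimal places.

Ranks of variable 1: 5, 1, 7, 4, 2, 3, 6
Ranks of variable 2: 5, 4, 6, 3, 2, 7, 1
d = r₁ − r₂: 0, -3, 1, 1, 0, -4, 5
d²: 0, 9, 1, 1, 0, 16, 25; Σd² = 52
ρ = 1 − 6·52/(7·48) = 1 − 312/336 = 0.071

0.071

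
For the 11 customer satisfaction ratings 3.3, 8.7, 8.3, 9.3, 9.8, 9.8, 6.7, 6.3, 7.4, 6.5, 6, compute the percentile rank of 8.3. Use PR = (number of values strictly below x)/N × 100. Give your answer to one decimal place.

54.5

N = 11.
Strictly below 8.3: 6. Equal to 8.3: 1.
PR = 6/11 × 100 = 54.5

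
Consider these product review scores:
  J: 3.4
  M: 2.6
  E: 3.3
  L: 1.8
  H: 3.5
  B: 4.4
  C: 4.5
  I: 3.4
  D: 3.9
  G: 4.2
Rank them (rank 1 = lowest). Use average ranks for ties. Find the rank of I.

Sorted (ascending): 1.8, 2.6, 3.3, 3.4, 3.4, 3.5, 3.9, 4.2, 4.4, 4.5
The 2 values of 3.4 occupy positions 4–5 → average rank (4+5)/2 = 4.5.
I has value 3.4 → rank 4.5.

4.5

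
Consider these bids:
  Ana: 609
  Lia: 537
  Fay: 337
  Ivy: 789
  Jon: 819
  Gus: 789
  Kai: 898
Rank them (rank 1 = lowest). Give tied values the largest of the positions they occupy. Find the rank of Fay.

Sorted (ascending): 337, 537, 609, 789, 789, 819, 898
The 2 values of 789 occupy positions 4–5 → each gets rank 5.
Fay has value 337 → rank 1.

1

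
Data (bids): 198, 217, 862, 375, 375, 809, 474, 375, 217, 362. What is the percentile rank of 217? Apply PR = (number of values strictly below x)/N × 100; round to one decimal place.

N = 10.
Strictly below 217: 1. Equal to 217: 2.
PR = 1/10 × 100 = 10.0

10.0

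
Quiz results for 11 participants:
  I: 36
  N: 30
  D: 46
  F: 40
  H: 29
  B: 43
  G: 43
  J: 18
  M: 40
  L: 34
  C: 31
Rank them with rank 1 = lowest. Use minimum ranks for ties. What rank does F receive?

Sorted (ascending): 18, 29, 30, 31, 34, 36, 40, 40, 43, 43, 46
The 2 values of 40 occupy positions 7–8 → each gets rank 7.
The 2 values of 43 occupy positions 9–10 → each gets rank 9.
F has value 40 → rank 7.

7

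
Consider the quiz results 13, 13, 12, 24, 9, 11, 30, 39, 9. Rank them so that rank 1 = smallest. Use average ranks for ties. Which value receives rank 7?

24

Sorted (ascending): 9, 9, 11, 12, 13, 13, 24, 30, 39
The 2 values of 9 occupy positions 1–2 → average rank (1+2)/2 = 1.5.
The 2 values of 13 occupy positions 5–6 → average rank (5+6)/2 = 5.5.
Rank 7 → value 24.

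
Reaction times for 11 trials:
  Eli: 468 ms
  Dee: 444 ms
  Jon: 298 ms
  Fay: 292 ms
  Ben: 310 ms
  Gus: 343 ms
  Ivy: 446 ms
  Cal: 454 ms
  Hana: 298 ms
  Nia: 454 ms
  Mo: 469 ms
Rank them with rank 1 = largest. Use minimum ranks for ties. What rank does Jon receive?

Sorted (descending): 469, 468, 454, 454, 446, 444, 343, 310, 298, 298, 292
The 2 values of 454 occupy positions 3–4 → each gets rank 3.
The 2 values of 298 occupy positions 9–10 → each gets rank 9.
Jon has value 298 ms → rank 9.

9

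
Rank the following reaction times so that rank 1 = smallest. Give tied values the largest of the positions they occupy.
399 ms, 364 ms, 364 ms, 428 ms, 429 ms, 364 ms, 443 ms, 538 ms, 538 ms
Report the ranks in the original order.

Sorted (ascending): 364, 364, 364, 399, 428, 429, 443, 538, 538
The 3 values of 364 occupy positions 1–3 → each gets rank 3.
The 2 values of 538 occupy positions 8–9 → each gets rank 9.

4, 3, 3, 5, 6, 3, 7, 9, 9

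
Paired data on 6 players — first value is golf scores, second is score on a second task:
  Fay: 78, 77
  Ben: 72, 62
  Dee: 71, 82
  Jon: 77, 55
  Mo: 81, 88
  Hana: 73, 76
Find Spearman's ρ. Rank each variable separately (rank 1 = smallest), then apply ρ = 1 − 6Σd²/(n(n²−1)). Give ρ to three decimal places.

0.257

Ranks of variable 1: 5, 2, 1, 4, 6, 3
Ranks of variable 2: 4, 2, 5, 1, 6, 3
d = r₁ − r₂: 1, 0, -4, 3, 0, 0
d²: 1, 0, 16, 9, 0, 0; Σd² = 26
ρ = 1 − 6·26/(6·35) = 1 − 156/210 = 0.257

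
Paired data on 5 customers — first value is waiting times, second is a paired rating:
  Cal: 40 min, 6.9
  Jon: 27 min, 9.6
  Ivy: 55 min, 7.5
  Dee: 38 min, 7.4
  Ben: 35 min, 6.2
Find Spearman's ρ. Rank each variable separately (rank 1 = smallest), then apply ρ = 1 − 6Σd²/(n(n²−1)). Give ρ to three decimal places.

-0.100

Ranks of variable 1: 4, 1, 5, 3, 2
Ranks of variable 2: 2, 5, 4, 3, 1
d = r₁ − r₂: 2, -4, 1, 0, 1
d²: 4, 16, 1, 0, 1; Σd² = 22
ρ = 1 − 6·22/(5·24) = 1 − 132/120 = -0.100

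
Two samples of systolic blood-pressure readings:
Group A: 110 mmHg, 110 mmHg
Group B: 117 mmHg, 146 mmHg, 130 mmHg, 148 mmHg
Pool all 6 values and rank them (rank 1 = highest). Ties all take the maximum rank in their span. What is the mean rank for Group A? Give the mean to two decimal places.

Sorted (descending): 148, 146, 130, 117, 110, 110
The 2 values of 110 occupy positions 5–6 → each gets rank 6.
Group A values → pooled ranks: 110→6, 110→6
Mean rank = (6 + 6) / 2 = 6.00

6.00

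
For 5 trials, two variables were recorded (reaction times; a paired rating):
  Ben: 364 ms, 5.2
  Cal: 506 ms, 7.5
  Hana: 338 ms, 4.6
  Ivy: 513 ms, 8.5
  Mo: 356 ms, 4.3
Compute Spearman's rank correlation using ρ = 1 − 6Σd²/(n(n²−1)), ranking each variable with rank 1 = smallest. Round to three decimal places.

0.900

Ranks of variable 1: 3, 4, 1, 5, 2
Ranks of variable 2: 3, 4, 2, 5, 1
d = r₁ − r₂: 0, 0, -1, 0, 1
d²: 0, 0, 1, 0, 1; Σd² = 2
ρ = 1 − 6·2/(5·24) = 1 − 12/120 = 0.900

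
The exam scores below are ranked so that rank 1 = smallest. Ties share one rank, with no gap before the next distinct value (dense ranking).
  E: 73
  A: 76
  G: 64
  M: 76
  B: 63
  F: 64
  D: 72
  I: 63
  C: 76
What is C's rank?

Sorted (ascending): 63, 63, 64, 64, 72, 73, 76, 76, 76
The 2 values of 63 share dense rank 1.
The 2 values of 64 share dense rank 2.
The 3 values of 76 share dense rank 5.
Remaining distinct values take the next consecutive integers.
C has value 76 → rank 5.

5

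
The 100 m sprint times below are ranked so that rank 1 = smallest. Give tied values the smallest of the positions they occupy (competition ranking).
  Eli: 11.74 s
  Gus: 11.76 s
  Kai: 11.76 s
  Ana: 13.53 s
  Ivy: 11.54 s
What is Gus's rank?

Sorted (ascending): 11.54, 11.74, 11.76, 11.76, 13.53
The 2 values of 11.76 occupy positions 3–4 → each gets rank 3.
Gus has value 11.76 s → rank 3.

3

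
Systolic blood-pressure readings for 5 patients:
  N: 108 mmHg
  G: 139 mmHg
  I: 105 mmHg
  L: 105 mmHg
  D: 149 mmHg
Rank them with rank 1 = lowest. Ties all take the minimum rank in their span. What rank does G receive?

4

Sorted (ascending): 105, 105, 108, 139, 149
The 2 values of 105 occupy positions 1–2 → each gets rank 1.
G has value 139 mmHg → rank 4.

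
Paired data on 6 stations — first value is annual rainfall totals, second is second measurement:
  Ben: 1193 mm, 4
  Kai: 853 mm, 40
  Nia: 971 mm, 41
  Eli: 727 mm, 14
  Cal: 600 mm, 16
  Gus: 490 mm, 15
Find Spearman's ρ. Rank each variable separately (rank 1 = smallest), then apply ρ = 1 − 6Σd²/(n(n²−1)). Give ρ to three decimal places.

Ranks of variable 1: 6, 4, 5, 3, 2, 1
Ranks of variable 2: 1, 5, 6, 2, 4, 3
d = r₁ − r₂: 5, -1, -1, 1, -2, -2
d²: 25, 1, 1, 1, 4, 4; Σd² = 36
ρ = 1 − 6·36/(6·35) = 1 − 216/210 = -0.029

-0.029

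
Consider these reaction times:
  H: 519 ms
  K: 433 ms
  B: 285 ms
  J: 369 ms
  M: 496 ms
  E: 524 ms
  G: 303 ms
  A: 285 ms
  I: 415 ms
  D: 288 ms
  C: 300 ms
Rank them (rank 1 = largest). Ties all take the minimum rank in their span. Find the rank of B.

Sorted (descending): 524, 519, 496, 433, 415, 369, 303, 300, 288, 285, 285
The 2 values of 285 occupy positions 10–11 → each gets rank 10.
B has value 285 ms → rank 10.

10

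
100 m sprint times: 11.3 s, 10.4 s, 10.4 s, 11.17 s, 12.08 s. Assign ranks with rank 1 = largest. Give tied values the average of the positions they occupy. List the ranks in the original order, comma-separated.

2, 4.5, 4.5, 3, 1

Sorted (descending): 12.08, 11.3, 11.17, 10.4, 10.4
The 2 values of 10.4 occupy positions 4–5 → average rank (4+5)/2 = 4.5.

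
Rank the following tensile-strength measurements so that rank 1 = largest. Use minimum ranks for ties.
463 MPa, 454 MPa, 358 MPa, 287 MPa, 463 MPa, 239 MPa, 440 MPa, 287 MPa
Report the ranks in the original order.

Sorted (descending): 463, 463, 454, 440, 358, 287, 287, 239
The 2 values of 463 occupy positions 1–2 → each gets rank 1.
The 2 values of 287 occupy positions 6–7 → each gets rank 6.

1, 3, 5, 6, 1, 8, 4, 6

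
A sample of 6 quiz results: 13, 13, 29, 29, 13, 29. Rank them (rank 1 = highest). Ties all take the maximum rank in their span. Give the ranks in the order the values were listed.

6, 6, 3, 3, 6, 3

Sorted (descending): 29, 29, 29, 13, 13, 13
The 3 values of 29 occupy positions 1–3 → each gets rank 3.
The 3 values of 13 occupy positions 4–6 → each gets rank 6.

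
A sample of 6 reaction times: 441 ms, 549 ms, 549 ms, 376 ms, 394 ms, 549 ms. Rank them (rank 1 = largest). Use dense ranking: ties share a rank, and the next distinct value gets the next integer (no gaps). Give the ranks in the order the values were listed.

Sorted (descending): 549, 549, 549, 441, 394, 376
The 3 values of 549 share dense rank 1.
Remaining distinct values take the next consecutive integers.

2, 1, 1, 4, 3, 1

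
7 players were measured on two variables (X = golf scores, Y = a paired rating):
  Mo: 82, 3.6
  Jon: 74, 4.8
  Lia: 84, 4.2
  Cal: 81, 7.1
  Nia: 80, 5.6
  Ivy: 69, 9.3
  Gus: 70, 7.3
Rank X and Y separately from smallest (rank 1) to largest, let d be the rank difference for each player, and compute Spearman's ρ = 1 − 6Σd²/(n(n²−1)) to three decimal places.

-0.821

Ranks of variable 1: 6, 3, 7, 5, 4, 1, 2
Ranks of variable 2: 1, 3, 2, 5, 4, 7, 6
d = r₁ − r₂: 5, 0, 5, 0, 0, -6, -4
d²: 25, 0, 25, 0, 0, 36, 16; Σd² = 102
ρ = 1 − 6·102/(7·48) = 1 − 612/336 = -0.821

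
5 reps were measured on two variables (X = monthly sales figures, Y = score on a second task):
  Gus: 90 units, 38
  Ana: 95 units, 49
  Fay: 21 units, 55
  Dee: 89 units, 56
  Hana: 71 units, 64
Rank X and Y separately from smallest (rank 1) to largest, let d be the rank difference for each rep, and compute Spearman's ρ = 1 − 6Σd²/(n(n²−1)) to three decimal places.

-0.600

Ranks of variable 1: 4, 5, 1, 3, 2
Ranks of variable 2: 1, 2, 3, 4, 5
d = r₁ − r₂: 3, 3, -2, -1, -3
d²: 9, 9, 4, 1, 9; Σd² = 32
ρ = 1 − 6·32/(5·24) = 1 − 192/120 = -0.600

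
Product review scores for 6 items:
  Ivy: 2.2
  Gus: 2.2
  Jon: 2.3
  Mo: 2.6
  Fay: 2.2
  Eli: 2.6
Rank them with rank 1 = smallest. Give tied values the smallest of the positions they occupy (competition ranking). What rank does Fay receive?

Sorted (ascending): 2.2, 2.2, 2.2, 2.3, 2.6, 2.6
The 3 values of 2.2 occupy positions 1–3 → each gets rank 1.
The 2 values of 2.6 occupy positions 5–6 → each gets rank 5.
Fay has value 2.2 → rank 1.

1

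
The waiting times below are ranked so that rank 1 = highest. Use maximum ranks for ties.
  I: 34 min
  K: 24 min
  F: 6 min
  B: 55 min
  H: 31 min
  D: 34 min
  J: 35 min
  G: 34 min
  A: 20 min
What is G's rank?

Sorted (descending): 55, 35, 34, 34, 34, 31, 24, 20, 6
The 3 values of 34 occupy positions 3–5 → each gets rank 5.
G has value 34 min → rank 5.

5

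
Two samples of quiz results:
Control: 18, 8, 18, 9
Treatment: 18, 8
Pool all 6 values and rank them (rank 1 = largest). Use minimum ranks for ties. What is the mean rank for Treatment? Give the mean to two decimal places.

3.00

Sorted (descending): 18, 18, 18, 9, 8, 8
The 3 values of 18 occupy positions 1–3 → each gets rank 1.
The 2 values of 8 occupy positions 5–6 → each gets rank 5.
Treatment values → pooled ranks: 18→1, 8→5
Mean rank = (1 + 5) / 2 = 3.00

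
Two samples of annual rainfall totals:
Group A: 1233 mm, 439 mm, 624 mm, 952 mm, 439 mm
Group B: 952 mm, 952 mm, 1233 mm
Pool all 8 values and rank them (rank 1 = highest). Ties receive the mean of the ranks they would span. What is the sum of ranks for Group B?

9.5

Sorted (descending): 1233, 1233, 952, 952, 952, 624, 439, 439
The 2 values of 1233 occupy positions 1–2 → average rank (1+2)/2 = 1.5.
The 3 values of 952 occupy positions 3–5 → average rank 4.
The 2 values of 439 occupy positions 7–8 → average rank (7+8)/2 = 7.5.
Group B values → pooled ranks: 952→4, 952→4, 1233→1.5
Rank sum = 4 + 4 + 1.5 = 9.5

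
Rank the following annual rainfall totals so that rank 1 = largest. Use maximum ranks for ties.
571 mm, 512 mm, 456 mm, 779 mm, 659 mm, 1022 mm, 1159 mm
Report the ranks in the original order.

Sorted (descending): 1159, 1022, 779, 659, 571, 512, 456
No ties — each value takes its position as its rank.

5, 6, 7, 3, 4, 2, 1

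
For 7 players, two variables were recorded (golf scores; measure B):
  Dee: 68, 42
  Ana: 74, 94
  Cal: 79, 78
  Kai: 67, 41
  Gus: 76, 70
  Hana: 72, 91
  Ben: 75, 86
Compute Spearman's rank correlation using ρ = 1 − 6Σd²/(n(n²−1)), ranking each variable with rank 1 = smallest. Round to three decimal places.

0.357

Ranks of variable 1: 2, 4, 7, 1, 6, 3, 5
Ranks of variable 2: 2, 7, 4, 1, 3, 6, 5
d = r₁ − r₂: 0, -3, 3, 0, 3, -3, 0
d²: 0, 9, 9, 0, 9, 9, 0; Σd² = 36
ρ = 1 − 6·36/(7·48) = 1 − 216/336 = 0.357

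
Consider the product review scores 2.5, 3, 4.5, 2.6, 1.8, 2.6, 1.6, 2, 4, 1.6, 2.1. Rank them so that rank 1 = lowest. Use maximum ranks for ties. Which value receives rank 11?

Sorted (ascending): 1.6, 1.6, 1.8, 2, 2.1, 2.5, 2.6, 2.6, 3, 4, 4.5
The 2 values of 1.6 occupy positions 1–2 → each gets rank 2.
The 2 values of 2.6 occupy positions 7–8 → each gets rank 8.
Rank 11 → value 4.5.

4.5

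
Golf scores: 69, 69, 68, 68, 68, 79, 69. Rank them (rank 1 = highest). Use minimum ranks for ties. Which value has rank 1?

Sorted (descending): 79, 69, 69, 69, 68, 68, 68
The 3 values of 69 occupy positions 2–4 → each gets rank 2.
The 3 values of 68 occupy positions 5–7 → each gets rank 5.
Rank 1 → value 79.

79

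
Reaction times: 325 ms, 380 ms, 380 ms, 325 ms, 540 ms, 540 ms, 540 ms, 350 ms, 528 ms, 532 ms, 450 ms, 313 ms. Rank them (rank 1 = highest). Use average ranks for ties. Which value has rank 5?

Sorted (descending): 540, 540, 540, 532, 528, 450, 380, 380, 350, 325, 325, 313
The 3 values of 540 occupy positions 1–3 → average rank 2.
The 2 values of 380 occupy positions 7–8 → average rank (7+8)/2 = 7.5.
The 2 values of 325 occupy positions 10–11 → average rank (10+11)/2 = 10.5.
Rank 5 → value 528.

528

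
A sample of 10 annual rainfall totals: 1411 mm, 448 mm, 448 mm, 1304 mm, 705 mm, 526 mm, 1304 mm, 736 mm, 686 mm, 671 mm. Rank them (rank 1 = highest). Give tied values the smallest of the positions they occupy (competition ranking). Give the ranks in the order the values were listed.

Sorted (descending): 1411, 1304, 1304, 736, 705, 686, 671, 526, 448, 448
The 2 values of 1304 occupy positions 2–3 → each gets rank 2.
The 2 values of 448 occupy positions 9–10 → each gets rank 9.

1, 9, 9, 2, 5, 8, 2, 4, 6, 7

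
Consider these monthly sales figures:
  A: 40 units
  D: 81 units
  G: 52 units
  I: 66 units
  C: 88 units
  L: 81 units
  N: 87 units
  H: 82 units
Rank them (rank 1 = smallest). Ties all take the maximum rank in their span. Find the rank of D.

5

Sorted (ascending): 40, 52, 66, 81, 81, 82, 87, 88
The 2 values of 81 occupy positions 4–5 → each gets rank 5.
D has value 81 units → rank 5.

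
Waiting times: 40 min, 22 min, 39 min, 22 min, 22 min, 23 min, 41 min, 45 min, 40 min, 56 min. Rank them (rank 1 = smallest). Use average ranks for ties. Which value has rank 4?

Sorted (ascending): 22, 22, 22, 23, 39, 40, 40, 41, 45, 56
The 3 values of 22 occupy positions 1–3 → average rank 2.
The 2 values of 40 occupy positions 6–7 → average rank (6+7)/2 = 6.5.
Rank 4 → value 23.

23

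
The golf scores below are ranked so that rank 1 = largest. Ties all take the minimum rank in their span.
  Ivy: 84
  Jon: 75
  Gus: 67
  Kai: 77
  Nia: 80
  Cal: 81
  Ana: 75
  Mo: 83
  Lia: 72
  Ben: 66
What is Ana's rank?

Sorted (descending): 84, 83, 81, 80, 77, 75, 75, 72, 67, 66
The 2 values of 75 occupy positions 6–7 → each gets rank 6.
Ana has value 75 → rank 6.

6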